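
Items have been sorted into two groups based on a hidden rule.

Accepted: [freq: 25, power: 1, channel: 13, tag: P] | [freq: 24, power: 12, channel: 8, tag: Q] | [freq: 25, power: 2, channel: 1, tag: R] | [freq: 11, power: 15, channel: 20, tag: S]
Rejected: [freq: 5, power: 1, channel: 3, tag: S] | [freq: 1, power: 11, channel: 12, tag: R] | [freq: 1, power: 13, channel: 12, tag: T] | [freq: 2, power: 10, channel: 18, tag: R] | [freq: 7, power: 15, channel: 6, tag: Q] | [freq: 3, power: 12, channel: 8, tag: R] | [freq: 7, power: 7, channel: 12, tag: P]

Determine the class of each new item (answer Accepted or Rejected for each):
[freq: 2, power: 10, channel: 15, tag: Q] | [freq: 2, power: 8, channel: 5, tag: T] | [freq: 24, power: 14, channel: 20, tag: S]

Rejected, Rejected, Accepted

The simplest hypothesis consistent with all the labels is: freq ≥ 11.
[freq: 2, power: 10, channel: 15, tag: Q] → freq = 2 → Rejected. [freq: 2, power: 8, channel: 5, tag: T] → freq = 2 → Rejected. [freq: 24, power: 14, channel: 20, tag: S] → freq = 24 → Accepted.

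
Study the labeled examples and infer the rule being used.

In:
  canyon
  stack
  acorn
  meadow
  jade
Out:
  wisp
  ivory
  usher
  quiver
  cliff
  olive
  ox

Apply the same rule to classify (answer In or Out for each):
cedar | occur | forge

In, Out, Out

Checking candidate rules against both groups, what survives is: contains 'a'.
cedar: In (has 'a'). occur: Out (no 'a'). forge: Out (no 'a').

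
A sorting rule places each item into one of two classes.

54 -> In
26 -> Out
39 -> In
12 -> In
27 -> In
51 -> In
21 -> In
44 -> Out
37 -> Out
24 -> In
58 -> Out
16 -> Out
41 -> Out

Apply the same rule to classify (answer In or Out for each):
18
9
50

In, In, Out

Comparing the two groups points to one rule — multiple of 3.
18: In (18 = 3·6).
9: In (9 = 3·3).
50: Out (50 = 3·16 + 2).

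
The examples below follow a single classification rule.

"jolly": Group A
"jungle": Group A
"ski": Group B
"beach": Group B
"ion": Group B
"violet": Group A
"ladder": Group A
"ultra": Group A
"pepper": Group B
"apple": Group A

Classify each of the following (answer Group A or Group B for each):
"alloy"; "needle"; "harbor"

Group A, Group A, Group B

The pattern is that an item is 'Group A' exactly when: contains 'l'.
"alloy" — has 'l', hence Group A. "needle" — has 'l', hence Group A. "harbor" — no 'l', hence Group B.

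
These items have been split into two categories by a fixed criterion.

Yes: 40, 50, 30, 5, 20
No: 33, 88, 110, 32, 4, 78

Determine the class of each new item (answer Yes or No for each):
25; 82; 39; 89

Yes, No, No, No

The classifier is using: multiple of 5 AND at most 50.
25: 25 = 5·5, 25 ≤ 50, matches → Yes.
82: 82 = 5·16 + 2, 82 > 50, does not fit → No.
39: 39 = 5·7 + 4, 39 ≤ 50, does not fit → No.
89: 89 = 5·17 + 4, 89 > 50, does not fit → No.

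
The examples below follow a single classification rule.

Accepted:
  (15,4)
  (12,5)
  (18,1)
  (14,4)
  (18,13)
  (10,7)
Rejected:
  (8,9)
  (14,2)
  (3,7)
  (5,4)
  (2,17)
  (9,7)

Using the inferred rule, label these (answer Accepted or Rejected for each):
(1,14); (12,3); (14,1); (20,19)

The simplest hypothesis consistent with all the labels is: first > second AND sum ≥ 17.

Rejected, Rejected, Rejected, Accepted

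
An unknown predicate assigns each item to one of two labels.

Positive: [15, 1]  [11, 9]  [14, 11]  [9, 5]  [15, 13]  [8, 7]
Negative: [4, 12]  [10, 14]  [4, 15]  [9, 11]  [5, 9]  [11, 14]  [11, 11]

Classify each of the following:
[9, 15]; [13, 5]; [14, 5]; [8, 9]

Negative, Positive, Positive, Negative

A rule that fits every label: first > second — true of each 'Positive' example, false of each 'Negative' one.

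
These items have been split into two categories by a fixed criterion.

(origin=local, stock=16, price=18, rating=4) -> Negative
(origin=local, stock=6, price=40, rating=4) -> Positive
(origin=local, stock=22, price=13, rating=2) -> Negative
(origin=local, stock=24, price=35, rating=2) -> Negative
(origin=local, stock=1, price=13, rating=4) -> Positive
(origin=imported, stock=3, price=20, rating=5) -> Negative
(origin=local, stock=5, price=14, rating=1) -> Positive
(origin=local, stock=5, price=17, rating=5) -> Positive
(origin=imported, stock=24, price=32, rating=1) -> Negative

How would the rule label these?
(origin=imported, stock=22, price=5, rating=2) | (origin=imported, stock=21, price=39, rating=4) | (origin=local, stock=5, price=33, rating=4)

The rule appears to be: origin is local AND stock ≤ 6.
(origin=imported, stock=22, price=5, rating=2): Negative (origin is imported, stock = 22). (origin=imported, stock=21, price=39, rating=4): Negative (origin is imported, stock = 21). (origin=local, stock=5, price=33, rating=4): Positive (origin is local, stock = 5).

Negative, Negative, Positive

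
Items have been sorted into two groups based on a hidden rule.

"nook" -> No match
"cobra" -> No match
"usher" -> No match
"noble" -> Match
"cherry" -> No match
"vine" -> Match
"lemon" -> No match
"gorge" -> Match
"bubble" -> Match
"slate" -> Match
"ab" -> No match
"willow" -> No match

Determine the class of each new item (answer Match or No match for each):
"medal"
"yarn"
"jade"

No match, No match, Match

Comparing the two groups points to one rule — ends with 'e'.
"medal": No match (ends with 'l'). "yarn": No match (ends with 'n'). "jade": Match (ends with 'e').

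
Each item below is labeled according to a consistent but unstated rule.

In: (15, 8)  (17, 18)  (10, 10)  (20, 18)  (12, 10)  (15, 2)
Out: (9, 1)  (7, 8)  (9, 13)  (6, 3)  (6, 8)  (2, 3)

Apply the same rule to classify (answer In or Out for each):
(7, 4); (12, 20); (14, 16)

The classifier is using: first ≥ 10.

Out, In, In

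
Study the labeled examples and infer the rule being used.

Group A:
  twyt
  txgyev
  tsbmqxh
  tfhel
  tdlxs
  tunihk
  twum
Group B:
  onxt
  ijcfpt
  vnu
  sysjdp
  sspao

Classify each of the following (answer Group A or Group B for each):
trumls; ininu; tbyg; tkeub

Group A, Group B, Group A, Group A

Looking at the examples, the only property every 'Group A' case has and every 'Group B' case lacks is: starts with 't'.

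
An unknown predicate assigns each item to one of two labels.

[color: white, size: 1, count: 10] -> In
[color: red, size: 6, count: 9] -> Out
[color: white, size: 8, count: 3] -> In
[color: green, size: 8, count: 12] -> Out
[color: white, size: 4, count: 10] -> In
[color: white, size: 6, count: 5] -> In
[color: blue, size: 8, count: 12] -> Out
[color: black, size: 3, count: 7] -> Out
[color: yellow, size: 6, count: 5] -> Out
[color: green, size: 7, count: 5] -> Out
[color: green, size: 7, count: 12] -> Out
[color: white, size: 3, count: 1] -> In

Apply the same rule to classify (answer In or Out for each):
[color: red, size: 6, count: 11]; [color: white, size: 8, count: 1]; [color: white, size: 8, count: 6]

Out, In, In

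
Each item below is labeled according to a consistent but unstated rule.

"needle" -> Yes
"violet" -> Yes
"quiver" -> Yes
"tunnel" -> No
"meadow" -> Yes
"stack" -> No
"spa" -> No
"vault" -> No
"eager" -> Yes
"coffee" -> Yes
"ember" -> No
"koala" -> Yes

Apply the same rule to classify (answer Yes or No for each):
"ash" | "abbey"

Every 'Yes' example satisfies: has ≥ 3 vowels. None of the 'No' examples do.
"ash": 1 vowel, does not pass → No.
"abbey": 2 vowels, does not pass → No.

No, No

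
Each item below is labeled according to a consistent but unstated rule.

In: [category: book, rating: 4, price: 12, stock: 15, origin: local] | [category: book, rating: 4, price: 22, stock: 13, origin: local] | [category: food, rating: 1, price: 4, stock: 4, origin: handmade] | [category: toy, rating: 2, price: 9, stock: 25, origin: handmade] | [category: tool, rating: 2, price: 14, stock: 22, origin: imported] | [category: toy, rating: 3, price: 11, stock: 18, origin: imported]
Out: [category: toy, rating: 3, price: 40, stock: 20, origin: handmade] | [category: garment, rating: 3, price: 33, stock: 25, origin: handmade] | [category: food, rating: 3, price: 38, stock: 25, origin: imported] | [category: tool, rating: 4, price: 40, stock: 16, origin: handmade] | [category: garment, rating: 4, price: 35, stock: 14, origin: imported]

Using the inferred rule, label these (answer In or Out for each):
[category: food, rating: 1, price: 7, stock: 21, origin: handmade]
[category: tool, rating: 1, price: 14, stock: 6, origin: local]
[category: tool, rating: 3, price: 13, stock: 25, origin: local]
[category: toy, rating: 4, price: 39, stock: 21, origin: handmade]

In, In, In, Out

Rule: price ≤ 22. This holds for each 'In' example and fails for each 'Out' one.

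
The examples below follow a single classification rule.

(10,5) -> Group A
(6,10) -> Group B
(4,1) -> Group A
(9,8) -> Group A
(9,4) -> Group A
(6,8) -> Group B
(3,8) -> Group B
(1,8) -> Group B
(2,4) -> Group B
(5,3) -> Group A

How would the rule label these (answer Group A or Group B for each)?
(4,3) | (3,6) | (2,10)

Group A, Group B, Group B

Every 'Group A' example satisfies: first > second. None of the 'Group B' examples do.
(4,3) — 4 > 3, hence Group A.
(3,6) — 3 < 6, hence Group B.
(2,10) — 2 < 10, hence Group B.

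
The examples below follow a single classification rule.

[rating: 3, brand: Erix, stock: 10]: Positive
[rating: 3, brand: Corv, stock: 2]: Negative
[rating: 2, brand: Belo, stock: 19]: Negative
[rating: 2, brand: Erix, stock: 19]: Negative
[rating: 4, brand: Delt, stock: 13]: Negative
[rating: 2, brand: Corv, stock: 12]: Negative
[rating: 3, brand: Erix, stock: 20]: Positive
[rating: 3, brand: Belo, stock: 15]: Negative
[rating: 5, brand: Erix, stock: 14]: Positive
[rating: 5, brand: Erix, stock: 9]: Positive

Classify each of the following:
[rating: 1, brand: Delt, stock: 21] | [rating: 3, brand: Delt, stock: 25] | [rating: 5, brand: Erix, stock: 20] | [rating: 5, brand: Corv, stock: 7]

The rule appears to be: brand is Erix AND rating ≥ 3.
[rating: 1, brand: Delt, stock: 21] → brand is Delt, rating = 1 → Negative.
[rating: 3, brand: Delt, stock: 25] → brand is Delt, rating = 3 → Negative.
[rating: 5, brand: Erix, stock: 20] → brand is Erix, rating = 5 → Positive.
[rating: 5, brand: Corv, stock: 7] → brand is Corv, rating = 5 → Negative.

Negative, Negative, Positive, Negative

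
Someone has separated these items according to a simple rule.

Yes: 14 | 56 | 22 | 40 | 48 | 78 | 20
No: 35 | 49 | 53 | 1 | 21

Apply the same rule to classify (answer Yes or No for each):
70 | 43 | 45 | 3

Yes, No, No, No

A rule that fits every label: even — true of each 'Yes' example, false of each 'No' one.
70: Yes (70 is even).
43: No (43 is odd).
45: No (45 is odd).
3: No (3 is odd).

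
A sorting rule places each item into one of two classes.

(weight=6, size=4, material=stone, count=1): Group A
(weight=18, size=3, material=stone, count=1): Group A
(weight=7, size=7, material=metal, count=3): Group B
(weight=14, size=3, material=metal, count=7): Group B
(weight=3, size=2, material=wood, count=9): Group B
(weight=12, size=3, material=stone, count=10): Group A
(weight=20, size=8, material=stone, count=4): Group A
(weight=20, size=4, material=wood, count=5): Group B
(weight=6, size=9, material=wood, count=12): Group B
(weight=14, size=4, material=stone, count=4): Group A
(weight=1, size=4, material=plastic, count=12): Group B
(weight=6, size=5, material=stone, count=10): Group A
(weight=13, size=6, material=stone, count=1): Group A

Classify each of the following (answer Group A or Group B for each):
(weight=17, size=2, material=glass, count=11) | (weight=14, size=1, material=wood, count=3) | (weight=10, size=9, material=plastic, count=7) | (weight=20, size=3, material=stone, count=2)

Comparing the two groups points to one rule — material is stone.
Group B: (weight=17, size=2, material=glass, count=11), since material is glass.
Group B: (weight=14, size=1, material=wood, count=3), since material is wood.
Group B: (weight=10, size=9, material=plastic, count=7), since material is plastic.
Group A: (weight=20, size=3, material=stone, count=2), since material is stone.

Group B, Group B, Group B, Group A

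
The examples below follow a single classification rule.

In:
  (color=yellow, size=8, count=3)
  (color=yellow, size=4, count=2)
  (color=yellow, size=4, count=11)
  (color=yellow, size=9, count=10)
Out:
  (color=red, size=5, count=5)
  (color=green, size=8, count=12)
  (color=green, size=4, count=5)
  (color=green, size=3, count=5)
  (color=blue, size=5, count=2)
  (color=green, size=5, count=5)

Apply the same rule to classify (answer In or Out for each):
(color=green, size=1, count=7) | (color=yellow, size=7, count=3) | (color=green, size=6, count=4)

The common property of the 'In' items is: color is yellow. No 'Out' item has it.
(color=green, size=1, count=7) — color is green, hence Out. (color=yellow, size=7, count=3) — color is yellow, hence In. (color=green, size=6, count=4) — color is green, hence Out.

Out, In, Out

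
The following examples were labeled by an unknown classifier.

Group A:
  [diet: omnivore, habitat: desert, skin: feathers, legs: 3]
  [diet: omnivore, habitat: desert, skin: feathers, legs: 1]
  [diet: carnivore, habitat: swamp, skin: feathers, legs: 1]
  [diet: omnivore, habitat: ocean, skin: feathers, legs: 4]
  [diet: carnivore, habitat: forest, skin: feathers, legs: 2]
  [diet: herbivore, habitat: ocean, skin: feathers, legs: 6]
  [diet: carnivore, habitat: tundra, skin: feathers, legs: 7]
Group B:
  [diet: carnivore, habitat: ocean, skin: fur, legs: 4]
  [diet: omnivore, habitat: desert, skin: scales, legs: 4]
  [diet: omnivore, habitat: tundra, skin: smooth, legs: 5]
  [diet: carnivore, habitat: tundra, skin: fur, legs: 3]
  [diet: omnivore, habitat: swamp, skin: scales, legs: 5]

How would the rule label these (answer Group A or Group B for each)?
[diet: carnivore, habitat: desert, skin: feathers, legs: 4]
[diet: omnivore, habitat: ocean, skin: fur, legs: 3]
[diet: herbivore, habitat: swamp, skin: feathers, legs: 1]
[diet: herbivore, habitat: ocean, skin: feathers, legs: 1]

Group A, Group B, Group A, Group A

The simplest hypothesis consistent with all the labels is: skin is feathers.
Group A: [diet: carnivore, habitat: desert, skin: feathers, legs: 4], since skin is feathers.
Group B: [diet: omnivore, habitat: ocean, skin: fur, legs: 3], since skin is fur.
Group A: [diet: herbivore, habitat: swamp, skin: feathers, legs: 1], since skin is feathers.
Group A: [diet: herbivore, habitat: ocean, skin: feathers, legs: 1], since skin is feathers.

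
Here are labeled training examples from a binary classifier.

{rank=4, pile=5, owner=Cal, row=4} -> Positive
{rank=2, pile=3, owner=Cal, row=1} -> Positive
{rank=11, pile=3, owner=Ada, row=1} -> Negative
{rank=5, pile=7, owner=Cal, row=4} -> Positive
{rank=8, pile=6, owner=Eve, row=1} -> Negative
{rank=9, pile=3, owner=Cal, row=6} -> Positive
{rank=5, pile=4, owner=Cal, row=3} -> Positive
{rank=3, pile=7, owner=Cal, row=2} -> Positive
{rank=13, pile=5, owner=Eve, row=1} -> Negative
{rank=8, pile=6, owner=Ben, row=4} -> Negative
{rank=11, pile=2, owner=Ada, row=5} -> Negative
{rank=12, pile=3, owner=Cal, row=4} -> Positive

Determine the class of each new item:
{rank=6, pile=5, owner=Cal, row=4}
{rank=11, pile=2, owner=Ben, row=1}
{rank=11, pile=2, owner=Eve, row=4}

Positive, Negative, Negative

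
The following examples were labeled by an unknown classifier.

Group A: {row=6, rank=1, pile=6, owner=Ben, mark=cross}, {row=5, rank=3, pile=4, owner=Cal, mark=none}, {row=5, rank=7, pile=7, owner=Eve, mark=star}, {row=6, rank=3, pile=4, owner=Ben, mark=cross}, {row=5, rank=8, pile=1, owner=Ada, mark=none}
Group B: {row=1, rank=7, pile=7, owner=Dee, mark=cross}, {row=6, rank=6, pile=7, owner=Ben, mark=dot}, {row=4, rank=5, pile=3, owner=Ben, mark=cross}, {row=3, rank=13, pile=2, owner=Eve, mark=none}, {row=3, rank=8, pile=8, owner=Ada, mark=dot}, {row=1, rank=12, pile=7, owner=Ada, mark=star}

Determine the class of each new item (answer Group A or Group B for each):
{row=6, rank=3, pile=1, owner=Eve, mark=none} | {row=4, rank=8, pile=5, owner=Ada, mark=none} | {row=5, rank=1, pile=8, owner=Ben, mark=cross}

A rule that fits every label: row = 5 OR rank ≤ 3 — true of each 'Group A' example, false of each 'Group B' one.
{row=6, rank=3, pile=1, owner=Eve, mark=none}: row = 6, rank = 3 — satisfies this, so Group A.
{row=4, rank=8, pile=5, owner=Ada, mark=none}: row = 4, rank = 8 — doesn't match, so Group B.
{row=5, rank=1, pile=8, owner=Ben, mark=cross}: row = 5, rank = 1 — satisfies this, so Group A.

Group A, Group B, Group A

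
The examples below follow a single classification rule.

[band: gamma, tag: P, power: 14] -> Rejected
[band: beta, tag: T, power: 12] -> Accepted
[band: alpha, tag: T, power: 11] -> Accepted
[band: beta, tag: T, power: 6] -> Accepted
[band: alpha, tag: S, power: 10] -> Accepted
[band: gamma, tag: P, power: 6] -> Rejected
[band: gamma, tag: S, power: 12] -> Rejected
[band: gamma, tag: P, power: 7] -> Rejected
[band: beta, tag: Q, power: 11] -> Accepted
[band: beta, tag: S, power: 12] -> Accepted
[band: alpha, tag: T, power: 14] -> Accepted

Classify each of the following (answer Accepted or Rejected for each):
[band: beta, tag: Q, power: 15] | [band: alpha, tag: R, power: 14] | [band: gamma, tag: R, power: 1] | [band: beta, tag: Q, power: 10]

Accepted, Accepted, Rejected, Accepted

All 'Accepted' examples share one property — band is not gamma — and every 'Rejected' example lacks it.
[band: beta, tag: Q, power: 15]: band is beta — passes, so Accepted.
[band: alpha, tag: R, power: 14]: band is alpha — passes, so Accepted.
[band: gamma, tag: R, power: 1]: band is gamma — doesn't qualify, so Rejected.
[band: beta, tag: Q, power: 10]: band is beta — passes, so Accepted.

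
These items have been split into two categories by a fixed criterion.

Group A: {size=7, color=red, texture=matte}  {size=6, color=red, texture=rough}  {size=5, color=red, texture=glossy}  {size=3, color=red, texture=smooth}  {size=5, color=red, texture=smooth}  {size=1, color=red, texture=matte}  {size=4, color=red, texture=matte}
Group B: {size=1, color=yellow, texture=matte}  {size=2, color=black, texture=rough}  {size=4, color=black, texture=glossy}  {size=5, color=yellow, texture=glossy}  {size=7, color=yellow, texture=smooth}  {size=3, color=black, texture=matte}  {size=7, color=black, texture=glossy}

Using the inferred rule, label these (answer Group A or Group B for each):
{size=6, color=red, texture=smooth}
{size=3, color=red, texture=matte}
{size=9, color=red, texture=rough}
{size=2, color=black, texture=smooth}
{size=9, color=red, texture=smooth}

Group A, Group A, Group A, Group B, Group A

The simplest hypothesis consistent with all the labels is: color is red.
{size=6, color=red, texture=smooth}: color is red — has this property, so Group A. {size=3, color=red, texture=matte}: color is red — has this property, so Group A. {size=9, color=red, texture=rough}: color is red — has this property, so Group A. {size=2, color=black, texture=smooth}: color is black — lacks this property, so Group B. {size=9, color=red, texture=smooth}: color is red — has this property, so Group A.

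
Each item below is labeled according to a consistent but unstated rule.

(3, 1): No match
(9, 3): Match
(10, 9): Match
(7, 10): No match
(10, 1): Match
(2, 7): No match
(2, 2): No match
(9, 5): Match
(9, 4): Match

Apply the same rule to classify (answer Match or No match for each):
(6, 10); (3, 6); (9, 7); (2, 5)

No match, No match, Match, No match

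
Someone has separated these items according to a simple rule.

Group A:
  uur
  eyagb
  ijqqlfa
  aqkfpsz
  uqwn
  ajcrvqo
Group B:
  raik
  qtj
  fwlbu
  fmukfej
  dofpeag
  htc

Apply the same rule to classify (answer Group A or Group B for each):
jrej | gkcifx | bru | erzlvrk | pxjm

Group B, Group B, Group B, Group A, Group B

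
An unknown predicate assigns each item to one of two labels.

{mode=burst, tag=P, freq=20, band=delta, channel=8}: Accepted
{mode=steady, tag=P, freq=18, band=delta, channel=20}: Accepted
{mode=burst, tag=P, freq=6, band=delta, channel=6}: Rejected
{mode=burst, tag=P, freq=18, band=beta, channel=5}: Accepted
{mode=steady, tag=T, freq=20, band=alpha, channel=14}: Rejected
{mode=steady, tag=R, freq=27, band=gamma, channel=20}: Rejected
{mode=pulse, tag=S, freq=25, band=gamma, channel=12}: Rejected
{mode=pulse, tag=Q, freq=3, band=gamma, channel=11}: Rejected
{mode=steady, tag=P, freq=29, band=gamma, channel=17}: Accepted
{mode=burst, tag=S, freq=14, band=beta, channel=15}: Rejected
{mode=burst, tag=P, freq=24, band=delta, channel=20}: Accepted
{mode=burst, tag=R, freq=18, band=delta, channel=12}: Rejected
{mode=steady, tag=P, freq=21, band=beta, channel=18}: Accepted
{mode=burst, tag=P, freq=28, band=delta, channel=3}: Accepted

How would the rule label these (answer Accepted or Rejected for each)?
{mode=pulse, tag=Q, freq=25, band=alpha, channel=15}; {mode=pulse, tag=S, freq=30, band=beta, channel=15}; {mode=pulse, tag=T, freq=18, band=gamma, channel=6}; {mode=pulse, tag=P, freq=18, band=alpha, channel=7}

One predicate separates the groups cleanly: tag is P AND freq ≥ 14.
{mode=pulse, tag=Q, freq=25, band=alpha, channel=15}: tag is Q, freq = 25 — doesn't match, so Rejected. {mode=pulse, tag=S, freq=30, band=beta, channel=15}: tag is S, freq = 30 — doesn't match, so Rejected. {mode=pulse, tag=T, freq=18, band=gamma, channel=6}: tag is T, freq = 18 — doesn't match, so Rejected. {mode=pulse, tag=P, freq=18, band=alpha, channel=7}: tag is P, freq = 18 — passes, so Accepted.

Rejected, Rejected, Rejected, Accepted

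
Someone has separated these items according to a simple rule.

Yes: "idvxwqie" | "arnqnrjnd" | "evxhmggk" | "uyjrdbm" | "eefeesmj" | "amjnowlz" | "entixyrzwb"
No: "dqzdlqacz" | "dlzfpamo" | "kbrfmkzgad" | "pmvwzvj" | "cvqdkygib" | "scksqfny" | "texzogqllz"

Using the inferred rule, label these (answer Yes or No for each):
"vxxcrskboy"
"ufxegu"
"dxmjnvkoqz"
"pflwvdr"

Rule: starts with a vowel. This holds for each 'Yes' example and fails for each 'No' one.

No, Yes, No, No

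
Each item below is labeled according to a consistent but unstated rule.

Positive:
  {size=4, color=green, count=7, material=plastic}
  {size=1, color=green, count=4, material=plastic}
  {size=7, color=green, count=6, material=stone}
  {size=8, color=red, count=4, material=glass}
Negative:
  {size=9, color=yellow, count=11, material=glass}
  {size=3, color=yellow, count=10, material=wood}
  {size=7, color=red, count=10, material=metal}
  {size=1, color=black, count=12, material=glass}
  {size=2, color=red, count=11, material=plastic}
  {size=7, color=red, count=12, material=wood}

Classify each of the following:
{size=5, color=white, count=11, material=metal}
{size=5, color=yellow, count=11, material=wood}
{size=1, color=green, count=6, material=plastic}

Negative, Negative, Positive

The simplest hypothesis consistent with all the labels is: count ≤ 7.
{size=5, color=white, count=11, material=metal}: count = 11, fails this test → Negative.
{size=5, color=yellow, count=11, material=wood}: count = 11, fails this test → Negative.
{size=1, color=green, count=6, material=plastic}: count = 6, qualifies → Positive.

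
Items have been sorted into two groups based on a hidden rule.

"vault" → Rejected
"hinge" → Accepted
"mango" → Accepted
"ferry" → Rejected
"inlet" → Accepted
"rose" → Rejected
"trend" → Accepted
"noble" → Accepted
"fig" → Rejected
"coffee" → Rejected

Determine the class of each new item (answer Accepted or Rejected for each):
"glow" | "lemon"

The common property of the 'Accepted' items is: contains 'n'. No 'Rejected' item has it.

Rejected, Accepted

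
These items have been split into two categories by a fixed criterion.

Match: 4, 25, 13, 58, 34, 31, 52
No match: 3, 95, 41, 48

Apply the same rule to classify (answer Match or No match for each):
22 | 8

The pattern is that an item is 'Match' exactly when: ≡ 1 (mod 3).
22: 22 mod 3 = 1, passes → Match.
8: 8 mod 3 = 2, doesn't qualify → No match.

Match, No match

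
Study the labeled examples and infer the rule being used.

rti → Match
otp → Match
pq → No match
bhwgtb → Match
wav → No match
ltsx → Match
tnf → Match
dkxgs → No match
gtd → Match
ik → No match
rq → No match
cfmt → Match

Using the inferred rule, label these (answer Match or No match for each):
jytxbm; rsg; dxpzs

Match, No match, No match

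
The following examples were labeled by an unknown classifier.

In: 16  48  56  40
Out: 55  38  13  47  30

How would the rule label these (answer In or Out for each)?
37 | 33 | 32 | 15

Out, Out, In, Out

A rule that fits every label: multiple of 4 — true of each 'In' example, false of each 'Out' one.
37 → 37 = 4·9 + 1 → Out. 33 → 33 = 4·8 + 1 → Out. 32 → 32 = 4·8 → In. 15 → 15 = 4·3 + 3 → Out.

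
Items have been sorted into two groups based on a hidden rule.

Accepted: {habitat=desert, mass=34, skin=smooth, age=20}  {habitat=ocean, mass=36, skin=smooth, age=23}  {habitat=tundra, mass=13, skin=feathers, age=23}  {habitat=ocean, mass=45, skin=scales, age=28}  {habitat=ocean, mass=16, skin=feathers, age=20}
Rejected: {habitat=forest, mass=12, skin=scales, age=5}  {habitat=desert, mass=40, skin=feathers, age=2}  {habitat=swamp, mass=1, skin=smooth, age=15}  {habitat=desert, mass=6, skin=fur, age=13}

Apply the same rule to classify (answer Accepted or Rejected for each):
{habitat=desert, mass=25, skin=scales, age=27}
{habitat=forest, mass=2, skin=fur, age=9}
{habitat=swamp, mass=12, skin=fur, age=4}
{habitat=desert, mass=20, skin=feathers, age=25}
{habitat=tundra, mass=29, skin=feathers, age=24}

The common property of the 'Accepted' items is: age ≥ 20. No 'Rejected' item has it.
{habitat=desert, mass=25, skin=scales, age=27}: age = 27, passes → Accepted.
{habitat=forest, mass=2, skin=fur, age=9}: age = 9, does not fit → Rejected.
{habitat=swamp, mass=12, skin=fur, age=4}: age = 4, does not fit → Rejected.
{habitat=desert, mass=20, skin=feathers, age=25}: age = 25, passes → Accepted.
{habitat=tundra, mass=29, skin=feathers, age=24}: age = 24, passes → Accepted.

Accepted, Rejected, Rejected, Accepted, Accepted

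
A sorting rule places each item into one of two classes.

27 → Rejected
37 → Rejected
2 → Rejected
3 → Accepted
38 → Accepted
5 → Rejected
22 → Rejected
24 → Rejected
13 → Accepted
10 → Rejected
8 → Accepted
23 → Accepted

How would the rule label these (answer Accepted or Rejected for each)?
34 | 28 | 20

Every 'Accepted' example satisfies: ≡ 3 (mod 5). None of the 'Rejected' examples do.

Rejected, Accepted, Rejected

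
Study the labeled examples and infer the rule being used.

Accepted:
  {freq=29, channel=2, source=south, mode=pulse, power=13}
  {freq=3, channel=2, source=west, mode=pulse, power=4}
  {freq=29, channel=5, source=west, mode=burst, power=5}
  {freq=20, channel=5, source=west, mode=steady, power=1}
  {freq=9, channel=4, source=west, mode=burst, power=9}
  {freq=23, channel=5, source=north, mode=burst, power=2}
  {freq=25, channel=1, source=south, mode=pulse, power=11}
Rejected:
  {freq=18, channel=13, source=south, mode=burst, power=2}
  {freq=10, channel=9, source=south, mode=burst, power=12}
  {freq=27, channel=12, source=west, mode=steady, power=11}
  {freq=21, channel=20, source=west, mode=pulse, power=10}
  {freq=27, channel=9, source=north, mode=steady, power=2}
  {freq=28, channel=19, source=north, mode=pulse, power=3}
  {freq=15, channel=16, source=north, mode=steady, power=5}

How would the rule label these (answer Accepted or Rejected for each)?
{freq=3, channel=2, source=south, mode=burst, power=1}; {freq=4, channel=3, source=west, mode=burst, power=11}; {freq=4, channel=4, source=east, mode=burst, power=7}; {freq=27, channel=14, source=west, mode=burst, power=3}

Accepted, Accepted, Accepted, Rejected

'Accepted' ⟺ channel ≤ 5.
{freq=3, channel=2, source=south, mode=burst, power=1} — channel = 2, hence Accepted.
{freq=4, channel=3, source=west, mode=burst, power=11} — channel = 3, hence Accepted.
{freq=4, channel=4, source=east, mode=burst, power=7} — channel = 4, hence Accepted.
{freq=27, channel=14, source=west, mode=burst, power=3} — channel = 14, hence Rejected.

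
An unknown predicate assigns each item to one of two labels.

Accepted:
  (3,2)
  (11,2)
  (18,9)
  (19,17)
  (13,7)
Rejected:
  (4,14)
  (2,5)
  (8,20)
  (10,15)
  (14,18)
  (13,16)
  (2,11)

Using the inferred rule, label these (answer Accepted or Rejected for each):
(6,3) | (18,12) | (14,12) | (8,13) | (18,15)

Accepted, Accepted, Accepted, Rejected, Accepted

The rule appears to be: first > second.
(6,3) → 6 > 3 → Accepted.
(18,12) → 18 > 12 → Accepted.
(14,12) → 14 > 12 → Accepted.
(8,13) → 8 < 13 → Rejected.
(18,15) → 18 > 15 → Accepted.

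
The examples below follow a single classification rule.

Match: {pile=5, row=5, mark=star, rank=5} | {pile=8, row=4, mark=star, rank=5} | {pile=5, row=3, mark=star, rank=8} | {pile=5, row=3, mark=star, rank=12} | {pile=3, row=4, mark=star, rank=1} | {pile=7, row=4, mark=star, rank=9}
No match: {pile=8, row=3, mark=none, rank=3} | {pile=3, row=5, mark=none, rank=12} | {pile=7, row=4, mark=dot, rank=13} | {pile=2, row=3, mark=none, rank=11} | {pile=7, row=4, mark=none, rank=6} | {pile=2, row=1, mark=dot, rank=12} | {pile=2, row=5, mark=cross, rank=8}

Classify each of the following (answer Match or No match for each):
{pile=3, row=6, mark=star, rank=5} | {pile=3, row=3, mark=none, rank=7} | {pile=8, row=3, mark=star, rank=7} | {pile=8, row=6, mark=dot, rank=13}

Match, No match, Match, No match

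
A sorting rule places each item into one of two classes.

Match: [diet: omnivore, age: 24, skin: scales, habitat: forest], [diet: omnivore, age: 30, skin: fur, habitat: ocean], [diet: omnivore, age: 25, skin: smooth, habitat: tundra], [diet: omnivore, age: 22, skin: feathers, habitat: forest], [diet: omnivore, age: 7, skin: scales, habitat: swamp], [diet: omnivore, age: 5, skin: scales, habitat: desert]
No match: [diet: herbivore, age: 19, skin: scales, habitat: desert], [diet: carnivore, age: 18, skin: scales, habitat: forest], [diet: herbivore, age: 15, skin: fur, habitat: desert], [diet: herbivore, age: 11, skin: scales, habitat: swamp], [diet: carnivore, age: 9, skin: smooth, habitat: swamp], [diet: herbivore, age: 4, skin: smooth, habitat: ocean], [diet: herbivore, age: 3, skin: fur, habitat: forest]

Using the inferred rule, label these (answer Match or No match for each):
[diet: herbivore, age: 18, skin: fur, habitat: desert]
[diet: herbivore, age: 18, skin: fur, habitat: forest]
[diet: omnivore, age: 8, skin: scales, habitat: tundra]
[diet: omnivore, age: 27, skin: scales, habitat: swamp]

No match, No match, Match, Match

Every 'Match' example satisfies: diet is omnivore. None of the 'No match' examples do.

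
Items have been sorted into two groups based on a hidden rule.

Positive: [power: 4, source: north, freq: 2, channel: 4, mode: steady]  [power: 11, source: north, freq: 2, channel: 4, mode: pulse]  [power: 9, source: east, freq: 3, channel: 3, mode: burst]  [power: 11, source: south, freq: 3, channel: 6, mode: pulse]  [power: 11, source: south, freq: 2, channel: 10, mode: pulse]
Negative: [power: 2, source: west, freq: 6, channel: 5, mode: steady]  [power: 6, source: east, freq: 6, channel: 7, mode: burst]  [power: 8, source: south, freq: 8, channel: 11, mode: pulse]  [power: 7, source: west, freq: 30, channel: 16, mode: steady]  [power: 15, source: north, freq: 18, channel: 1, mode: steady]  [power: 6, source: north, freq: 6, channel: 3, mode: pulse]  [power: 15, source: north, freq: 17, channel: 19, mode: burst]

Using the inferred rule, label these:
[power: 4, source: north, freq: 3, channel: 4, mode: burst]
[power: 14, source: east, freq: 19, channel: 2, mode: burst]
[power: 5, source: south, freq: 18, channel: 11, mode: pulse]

The common property of the 'Positive' items is: freq ≤ 3. No 'Negative' item has it.
[power: 4, source: north, freq: 3, channel: 4, mode: burst]: freq = 3, meets the rule → Positive. [power: 14, source: east, freq: 19, channel: 2, mode: burst]: freq = 19, doesn't qualify → Negative. [power: 5, source: south, freq: 18, channel: 11, mode: pulse]: freq = 18, doesn't qualify → Negative.

Positive, Negative, Negative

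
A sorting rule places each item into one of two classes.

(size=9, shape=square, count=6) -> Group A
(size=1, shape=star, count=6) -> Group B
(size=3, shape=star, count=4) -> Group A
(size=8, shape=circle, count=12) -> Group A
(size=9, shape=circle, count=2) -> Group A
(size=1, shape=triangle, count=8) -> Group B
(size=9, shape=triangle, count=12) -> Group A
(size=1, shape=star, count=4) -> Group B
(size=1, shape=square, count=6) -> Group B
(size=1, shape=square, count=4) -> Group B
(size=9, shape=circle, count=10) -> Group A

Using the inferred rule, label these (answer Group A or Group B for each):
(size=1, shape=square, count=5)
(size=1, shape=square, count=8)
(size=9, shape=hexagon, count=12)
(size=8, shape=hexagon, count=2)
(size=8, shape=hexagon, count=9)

Group B, Group B, Group A, Group A, Group A

The simplest hypothesis consistent with all the labels is: size ≥ 3.
Group B: (size=1, shape=square, count=5), since size = 1.
Group B: (size=1, shape=square, count=8), since size = 1.
Group A: (size=9, shape=hexagon, count=12), since size = 9.
Group A: (size=8, shape=hexagon, count=2), since size = 8.
Group A: (size=8, shape=hexagon, count=9), since size = 8.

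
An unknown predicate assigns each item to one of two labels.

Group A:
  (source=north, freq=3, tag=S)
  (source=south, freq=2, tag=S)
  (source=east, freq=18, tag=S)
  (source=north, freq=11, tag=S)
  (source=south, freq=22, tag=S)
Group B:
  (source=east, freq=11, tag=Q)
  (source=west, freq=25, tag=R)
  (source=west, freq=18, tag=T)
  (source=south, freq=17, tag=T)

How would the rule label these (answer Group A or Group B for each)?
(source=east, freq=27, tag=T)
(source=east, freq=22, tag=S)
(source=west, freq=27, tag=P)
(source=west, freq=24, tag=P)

Group B, Group A, Group B, Group B

The pattern is that an item is 'Group A' exactly when: tag is S.
(source=east, freq=27, tag=T): Group B (tag is T). (source=east, freq=22, tag=S): Group A (tag is S). (source=west, freq=27, tag=P): Group B (tag is P). (source=west, freq=24, tag=P): Group B (tag is P).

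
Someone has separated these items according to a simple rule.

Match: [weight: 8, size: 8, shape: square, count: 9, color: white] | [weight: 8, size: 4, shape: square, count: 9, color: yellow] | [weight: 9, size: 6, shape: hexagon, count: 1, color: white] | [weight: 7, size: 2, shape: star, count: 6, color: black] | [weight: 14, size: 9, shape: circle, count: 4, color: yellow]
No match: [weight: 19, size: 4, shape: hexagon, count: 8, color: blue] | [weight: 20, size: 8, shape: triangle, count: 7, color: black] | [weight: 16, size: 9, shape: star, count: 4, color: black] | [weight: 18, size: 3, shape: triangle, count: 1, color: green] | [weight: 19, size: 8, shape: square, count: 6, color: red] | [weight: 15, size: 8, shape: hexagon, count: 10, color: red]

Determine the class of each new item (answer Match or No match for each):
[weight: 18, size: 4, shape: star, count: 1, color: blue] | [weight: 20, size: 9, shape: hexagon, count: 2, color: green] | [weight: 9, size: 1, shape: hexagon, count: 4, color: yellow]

No match, No match, Match

One predicate separates the groups cleanly: weight ≤ 14.
[weight: 18, size: 4, shape: star, count: 1, color: blue]: No match (weight = 18).
[weight: 20, size: 9, shape: hexagon, count: 2, color: green]: No match (weight = 20).
[weight: 9, size: 1, shape: hexagon, count: 4, color: yellow]: Match (weight = 9).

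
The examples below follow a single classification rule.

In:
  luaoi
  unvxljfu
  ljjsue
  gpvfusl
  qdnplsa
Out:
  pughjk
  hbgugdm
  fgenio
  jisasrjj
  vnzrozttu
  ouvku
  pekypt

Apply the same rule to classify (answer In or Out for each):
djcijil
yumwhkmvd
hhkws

In, Out, Out

Looking at the examples, the only property every 'In' case has and every 'Out' case lacks is: contains 'l'.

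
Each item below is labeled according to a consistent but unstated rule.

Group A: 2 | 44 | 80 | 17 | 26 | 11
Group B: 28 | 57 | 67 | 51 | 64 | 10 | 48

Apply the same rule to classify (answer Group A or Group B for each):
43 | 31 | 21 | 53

The common property of the 'Group A' items is: ≡ 2 (mod 3). No 'Group B' item has it.
43: Group B (43 mod 3 = 1). 31: Group B (31 mod 3 = 1). 21: Group B (21 mod 3 = 0). 53: Group A (53 mod 3 = 2).

Group B, Group B, Group B, Group A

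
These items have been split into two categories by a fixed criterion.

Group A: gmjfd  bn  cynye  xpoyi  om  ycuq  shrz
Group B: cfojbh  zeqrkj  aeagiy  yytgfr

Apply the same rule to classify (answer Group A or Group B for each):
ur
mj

Group A, Group A

The rule appears to be: length ≤ 5.
ur: length 2, meets the rule → Group A.
mj: length 2, meets the rule → Group A.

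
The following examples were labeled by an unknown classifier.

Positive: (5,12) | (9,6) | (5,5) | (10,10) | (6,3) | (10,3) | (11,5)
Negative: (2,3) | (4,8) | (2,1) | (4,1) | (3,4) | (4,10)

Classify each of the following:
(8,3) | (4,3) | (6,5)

Rule: first ≥ 5. This holds for each 'Positive' example and fails for each 'Negative' one.

Positive, Negative, Positive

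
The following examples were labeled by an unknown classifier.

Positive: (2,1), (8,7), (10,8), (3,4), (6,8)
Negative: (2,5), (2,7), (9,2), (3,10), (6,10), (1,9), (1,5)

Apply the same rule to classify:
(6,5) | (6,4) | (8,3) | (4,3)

Positive, Positive, Negative, Positive

The distinguishing property — |first − second| ≤ 2 — holds for all the 'Positive' cases and none of the 'Negative' cases.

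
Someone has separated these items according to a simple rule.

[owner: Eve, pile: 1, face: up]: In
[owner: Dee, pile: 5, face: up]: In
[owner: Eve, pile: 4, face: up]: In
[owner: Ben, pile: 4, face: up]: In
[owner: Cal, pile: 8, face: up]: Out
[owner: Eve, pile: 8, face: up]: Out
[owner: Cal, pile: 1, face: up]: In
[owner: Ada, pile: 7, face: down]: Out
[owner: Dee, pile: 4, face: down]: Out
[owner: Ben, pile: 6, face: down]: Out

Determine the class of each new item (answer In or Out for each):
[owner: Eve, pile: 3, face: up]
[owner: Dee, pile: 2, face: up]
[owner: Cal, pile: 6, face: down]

Every 'In' example satisfies: face is up AND pile ≤ 5. None of the 'Out' examples do.

In, In, Out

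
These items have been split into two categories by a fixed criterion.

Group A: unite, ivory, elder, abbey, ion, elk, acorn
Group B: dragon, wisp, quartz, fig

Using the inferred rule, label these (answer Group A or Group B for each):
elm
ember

A rule that fits every label: starts with a vowel — true of each 'Group A' example, false of each 'Group B' one.
elm: starts with 'e', checks out → Group A. ember: starts with 'e', checks out → Group A.

Group A, Group A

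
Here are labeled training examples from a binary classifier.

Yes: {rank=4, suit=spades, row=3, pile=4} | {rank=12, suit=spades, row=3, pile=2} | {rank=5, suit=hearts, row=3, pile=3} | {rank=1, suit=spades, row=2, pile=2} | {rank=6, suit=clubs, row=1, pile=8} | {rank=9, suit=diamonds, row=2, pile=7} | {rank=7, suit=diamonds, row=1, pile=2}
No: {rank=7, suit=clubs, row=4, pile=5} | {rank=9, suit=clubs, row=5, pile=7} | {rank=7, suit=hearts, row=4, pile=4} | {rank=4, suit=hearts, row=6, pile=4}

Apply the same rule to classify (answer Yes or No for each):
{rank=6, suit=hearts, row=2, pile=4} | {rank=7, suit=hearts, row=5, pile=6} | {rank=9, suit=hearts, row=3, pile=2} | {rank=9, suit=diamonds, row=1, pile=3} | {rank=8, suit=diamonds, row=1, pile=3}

The classifier is using: row ≤ 3.
{rank=6, suit=hearts, row=2, pile=4} — row = 2, hence Yes.
{rank=7, suit=hearts, row=5, pile=6} — row = 5, hence No.
{rank=9, suit=hearts, row=3, pile=2} — row = 3, hence Yes.
{rank=9, suit=diamonds, row=1, pile=3} — row = 1, hence Yes.
{rank=8, suit=diamonds, row=1, pile=3} — row = 1, hence Yes.

Yes, No, Yes, Yes, Yes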